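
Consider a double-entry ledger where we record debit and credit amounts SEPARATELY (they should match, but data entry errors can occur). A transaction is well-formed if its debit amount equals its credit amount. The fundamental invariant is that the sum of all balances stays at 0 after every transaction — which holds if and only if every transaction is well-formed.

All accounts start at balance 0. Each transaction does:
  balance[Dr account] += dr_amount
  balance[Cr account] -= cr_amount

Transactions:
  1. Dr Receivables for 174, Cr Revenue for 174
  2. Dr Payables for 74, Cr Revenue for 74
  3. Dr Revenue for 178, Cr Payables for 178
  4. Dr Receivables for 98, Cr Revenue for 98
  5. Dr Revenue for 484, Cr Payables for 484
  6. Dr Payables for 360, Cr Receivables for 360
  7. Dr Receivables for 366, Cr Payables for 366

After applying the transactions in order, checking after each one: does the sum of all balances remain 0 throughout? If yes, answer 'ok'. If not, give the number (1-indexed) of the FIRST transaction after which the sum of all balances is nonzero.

Answer: ok

Derivation:
After txn 1: dr=174 cr=174 sum_balances=0
After txn 2: dr=74 cr=74 sum_balances=0
After txn 3: dr=178 cr=178 sum_balances=0
After txn 4: dr=98 cr=98 sum_balances=0
After txn 5: dr=484 cr=484 sum_balances=0
After txn 6: dr=360 cr=360 sum_balances=0
After txn 7: dr=366 cr=366 sum_balances=0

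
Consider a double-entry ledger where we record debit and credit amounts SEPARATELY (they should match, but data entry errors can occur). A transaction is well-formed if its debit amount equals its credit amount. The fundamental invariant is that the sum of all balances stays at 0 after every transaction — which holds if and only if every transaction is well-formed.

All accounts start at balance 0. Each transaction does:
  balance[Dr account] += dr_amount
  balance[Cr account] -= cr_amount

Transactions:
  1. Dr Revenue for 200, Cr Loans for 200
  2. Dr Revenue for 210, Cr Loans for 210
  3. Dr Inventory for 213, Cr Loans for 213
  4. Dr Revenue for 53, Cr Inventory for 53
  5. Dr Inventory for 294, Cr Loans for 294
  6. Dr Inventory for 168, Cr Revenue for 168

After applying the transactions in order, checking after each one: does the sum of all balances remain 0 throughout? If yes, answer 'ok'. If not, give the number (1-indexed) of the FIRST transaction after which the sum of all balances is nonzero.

After txn 1: dr=200 cr=200 sum_balances=0
After txn 2: dr=210 cr=210 sum_balances=0
After txn 3: dr=213 cr=213 sum_balances=0
After txn 4: dr=53 cr=53 sum_balances=0
After txn 5: dr=294 cr=294 sum_balances=0
After txn 6: dr=168 cr=168 sum_balances=0

Answer: ok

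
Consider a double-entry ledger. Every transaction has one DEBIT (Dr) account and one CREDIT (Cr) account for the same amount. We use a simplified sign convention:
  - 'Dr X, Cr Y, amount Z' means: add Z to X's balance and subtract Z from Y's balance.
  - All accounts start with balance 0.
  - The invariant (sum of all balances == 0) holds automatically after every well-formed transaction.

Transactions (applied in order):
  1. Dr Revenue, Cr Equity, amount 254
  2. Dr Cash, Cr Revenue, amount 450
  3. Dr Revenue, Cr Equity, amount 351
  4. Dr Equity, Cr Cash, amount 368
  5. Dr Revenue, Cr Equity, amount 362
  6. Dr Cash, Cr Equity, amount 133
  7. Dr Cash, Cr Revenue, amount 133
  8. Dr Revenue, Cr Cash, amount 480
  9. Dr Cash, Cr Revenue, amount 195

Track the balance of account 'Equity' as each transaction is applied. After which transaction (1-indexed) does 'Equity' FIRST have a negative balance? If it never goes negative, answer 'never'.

After txn 1: Equity=-254

Answer: 1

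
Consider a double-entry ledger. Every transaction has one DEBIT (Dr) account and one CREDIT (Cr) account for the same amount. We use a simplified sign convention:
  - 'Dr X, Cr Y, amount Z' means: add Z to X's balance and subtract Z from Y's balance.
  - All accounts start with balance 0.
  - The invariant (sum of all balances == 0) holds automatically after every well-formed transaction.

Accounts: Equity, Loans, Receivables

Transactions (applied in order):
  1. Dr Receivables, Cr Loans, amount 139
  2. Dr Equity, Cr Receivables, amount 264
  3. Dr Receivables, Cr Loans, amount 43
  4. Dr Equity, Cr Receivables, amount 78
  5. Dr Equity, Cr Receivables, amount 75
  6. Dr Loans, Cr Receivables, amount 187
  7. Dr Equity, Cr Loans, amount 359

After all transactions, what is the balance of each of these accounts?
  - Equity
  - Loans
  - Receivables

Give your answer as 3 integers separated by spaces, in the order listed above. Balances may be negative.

Answer: 776 -354 -422

Derivation:
After txn 1 (Dr Receivables, Cr Loans, amount 139): Loans=-139 Receivables=139
After txn 2 (Dr Equity, Cr Receivables, amount 264): Equity=264 Loans=-139 Receivables=-125
After txn 3 (Dr Receivables, Cr Loans, amount 43): Equity=264 Loans=-182 Receivables=-82
After txn 4 (Dr Equity, Cr Receivables, amount 78): Equity=342 Loans=-182 Receivables=-160
After txn 5 (Dr Equity, Cr Receivables, amount 75): Equity=417 Loans=-182 Receivables=-235
After txn 6 (Dr Loans, Cr Receivables, amount 187): Equity=417 Loans=5 Receivables=-422
After txn 7 (Dr Equity, Cr Loans, amount 359): Equity=776 Loans=-354 Receivables=-422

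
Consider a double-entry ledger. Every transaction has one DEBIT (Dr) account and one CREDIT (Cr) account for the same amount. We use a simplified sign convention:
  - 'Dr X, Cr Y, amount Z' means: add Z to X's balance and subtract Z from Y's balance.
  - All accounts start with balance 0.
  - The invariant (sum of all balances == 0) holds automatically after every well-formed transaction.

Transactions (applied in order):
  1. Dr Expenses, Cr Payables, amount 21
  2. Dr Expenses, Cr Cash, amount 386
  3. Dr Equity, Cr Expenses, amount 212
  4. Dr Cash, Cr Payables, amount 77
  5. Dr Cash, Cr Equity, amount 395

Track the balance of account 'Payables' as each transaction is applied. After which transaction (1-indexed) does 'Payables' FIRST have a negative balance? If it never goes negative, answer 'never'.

Answer: 1

Derivation:
After txn 1: Payables=-21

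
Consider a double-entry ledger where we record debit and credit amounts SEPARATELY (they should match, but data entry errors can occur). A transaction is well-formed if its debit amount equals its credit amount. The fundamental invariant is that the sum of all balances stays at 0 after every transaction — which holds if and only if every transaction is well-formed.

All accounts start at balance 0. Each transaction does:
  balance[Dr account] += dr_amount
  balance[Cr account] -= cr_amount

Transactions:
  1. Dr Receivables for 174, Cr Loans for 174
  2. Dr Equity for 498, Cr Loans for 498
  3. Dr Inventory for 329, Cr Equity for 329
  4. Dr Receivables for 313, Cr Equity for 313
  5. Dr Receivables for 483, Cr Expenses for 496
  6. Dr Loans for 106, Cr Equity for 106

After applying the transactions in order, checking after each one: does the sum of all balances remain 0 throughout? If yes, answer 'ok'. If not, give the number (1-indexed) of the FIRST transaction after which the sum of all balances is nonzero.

Answer: 5

Derivation:
After txn 1: dr=174 cr=174 sum_balances=0
After txn 2: dr=498 cr=498 sum_balances=0
After txn 3: dr=329 cr=329 sum_balances=0
After txn 4: dr=313 cr=313 sum_balances=0
After txn 5: dr=483 cr=496 sum_balances=-13
After txn 6: dr=106 cr=106 sum_balances=-13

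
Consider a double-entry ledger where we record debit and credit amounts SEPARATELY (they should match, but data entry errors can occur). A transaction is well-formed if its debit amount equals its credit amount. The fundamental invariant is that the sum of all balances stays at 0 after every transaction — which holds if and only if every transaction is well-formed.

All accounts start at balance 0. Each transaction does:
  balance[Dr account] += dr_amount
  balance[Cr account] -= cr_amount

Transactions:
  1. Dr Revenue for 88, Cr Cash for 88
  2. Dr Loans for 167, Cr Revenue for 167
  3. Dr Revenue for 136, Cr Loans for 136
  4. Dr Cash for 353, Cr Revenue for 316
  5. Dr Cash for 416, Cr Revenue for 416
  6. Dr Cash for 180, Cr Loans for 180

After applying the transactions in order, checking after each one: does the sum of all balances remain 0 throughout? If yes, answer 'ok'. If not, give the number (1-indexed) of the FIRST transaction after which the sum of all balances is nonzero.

Answer: 4

Derivation:
After txn 1: dr=88 cr=88 sum_balances=0
After txn 2: dr=167 cr=167 sum_balances=0
After txn 3: dr=136 cr=136 sum_balances=0
After txn 4: dr=353 cr=316 sum_balances=37
After txn 5: dr=416 cr=416 sum_balances=37
After txn 6: dr=180 cr=180 sum_balances=37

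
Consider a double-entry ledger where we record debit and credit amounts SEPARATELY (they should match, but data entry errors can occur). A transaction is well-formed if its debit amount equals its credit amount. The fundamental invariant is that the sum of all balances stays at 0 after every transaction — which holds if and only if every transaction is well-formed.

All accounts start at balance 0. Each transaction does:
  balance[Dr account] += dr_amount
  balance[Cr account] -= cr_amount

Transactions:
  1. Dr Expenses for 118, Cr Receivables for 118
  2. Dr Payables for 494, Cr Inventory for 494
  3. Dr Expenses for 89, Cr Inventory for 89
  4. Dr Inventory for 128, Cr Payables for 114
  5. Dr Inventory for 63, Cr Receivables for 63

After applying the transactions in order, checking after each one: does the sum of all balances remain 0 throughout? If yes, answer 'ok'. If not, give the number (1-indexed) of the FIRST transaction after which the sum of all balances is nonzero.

After txn 1: dr=118 cr=118 sum_balances=0
After txn 2: dr=494 cr=494 sum_balances=0
After txn 3: dr=89 cr=89 sum_balances=0
After txn 4: dr=128 cr=114 sum_balances=14
After txn 5: dr=63 cr=63 sum_balances=14

Answer: 4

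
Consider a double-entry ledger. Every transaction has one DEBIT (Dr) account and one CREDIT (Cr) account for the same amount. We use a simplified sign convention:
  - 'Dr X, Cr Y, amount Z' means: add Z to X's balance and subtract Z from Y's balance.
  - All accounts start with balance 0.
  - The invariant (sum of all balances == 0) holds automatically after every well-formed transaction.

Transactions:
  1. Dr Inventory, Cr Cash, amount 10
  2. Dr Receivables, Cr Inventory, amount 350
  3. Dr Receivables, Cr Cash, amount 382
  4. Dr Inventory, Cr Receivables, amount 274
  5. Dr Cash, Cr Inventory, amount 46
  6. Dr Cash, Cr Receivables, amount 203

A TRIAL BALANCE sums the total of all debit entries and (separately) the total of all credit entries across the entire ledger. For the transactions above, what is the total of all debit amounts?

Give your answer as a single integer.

Txn 1: debit+=10
Txn 2: debit+=350
Txn 3: debit+=382
Txn 4: debit+=274
Txn 5: debit+=46
Txn 6: debit+=203
Total debits = 1265

Answer: 1265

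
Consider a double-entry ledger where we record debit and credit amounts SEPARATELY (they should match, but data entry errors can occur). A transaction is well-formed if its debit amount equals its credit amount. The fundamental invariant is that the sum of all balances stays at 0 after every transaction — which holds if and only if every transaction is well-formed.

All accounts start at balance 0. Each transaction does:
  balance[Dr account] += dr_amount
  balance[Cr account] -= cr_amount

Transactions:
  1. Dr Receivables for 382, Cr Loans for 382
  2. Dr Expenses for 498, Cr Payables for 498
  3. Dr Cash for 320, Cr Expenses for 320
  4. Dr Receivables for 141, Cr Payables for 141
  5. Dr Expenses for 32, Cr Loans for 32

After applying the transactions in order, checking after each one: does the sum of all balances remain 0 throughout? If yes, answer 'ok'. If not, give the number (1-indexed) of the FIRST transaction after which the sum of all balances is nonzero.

After txn 1: dr=382 cr=382 sum_balances=0
After txn 2: dr=498 cr=498 sum_balances=0
After txn 3: dr=320 cr=320 sum_balances=0
After txn 4: dr=141 cr=141 sum_balances=0
After txn 5: dr=32 cr=32 sum_balances=0

Answer: ok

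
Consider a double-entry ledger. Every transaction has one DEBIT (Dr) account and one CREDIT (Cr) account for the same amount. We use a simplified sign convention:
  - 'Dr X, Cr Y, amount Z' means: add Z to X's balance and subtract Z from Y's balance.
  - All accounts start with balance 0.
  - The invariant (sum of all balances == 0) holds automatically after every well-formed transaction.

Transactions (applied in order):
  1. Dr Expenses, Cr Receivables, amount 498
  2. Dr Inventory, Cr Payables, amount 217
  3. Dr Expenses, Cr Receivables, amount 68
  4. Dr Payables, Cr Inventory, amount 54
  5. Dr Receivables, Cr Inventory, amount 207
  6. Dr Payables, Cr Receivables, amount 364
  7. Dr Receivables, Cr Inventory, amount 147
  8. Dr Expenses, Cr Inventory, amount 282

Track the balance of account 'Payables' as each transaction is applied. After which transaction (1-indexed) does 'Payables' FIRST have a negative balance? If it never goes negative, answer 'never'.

Answer: 2

Derivation:
After txn 1: Payables=0
After txn 2: Payables=-217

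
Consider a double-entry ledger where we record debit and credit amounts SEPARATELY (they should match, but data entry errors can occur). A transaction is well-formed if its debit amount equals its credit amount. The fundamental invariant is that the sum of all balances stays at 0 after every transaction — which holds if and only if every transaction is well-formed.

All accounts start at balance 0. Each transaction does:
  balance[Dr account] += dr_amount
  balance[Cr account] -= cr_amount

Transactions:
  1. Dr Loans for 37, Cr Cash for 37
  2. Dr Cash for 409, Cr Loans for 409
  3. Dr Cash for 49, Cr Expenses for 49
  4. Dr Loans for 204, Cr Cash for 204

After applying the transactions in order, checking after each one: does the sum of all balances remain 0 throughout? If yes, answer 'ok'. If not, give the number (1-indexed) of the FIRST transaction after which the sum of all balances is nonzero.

Answer: ok

Derivation:
After txn 1: dr=37 cr=37 sum_balances=0
After txn 2: dr=409 cr=409 sum_balances=0
After txn 3: dr=49 cr=49 sum_balances=0
After txn 4: dr=204 cr=204 sum_balances=0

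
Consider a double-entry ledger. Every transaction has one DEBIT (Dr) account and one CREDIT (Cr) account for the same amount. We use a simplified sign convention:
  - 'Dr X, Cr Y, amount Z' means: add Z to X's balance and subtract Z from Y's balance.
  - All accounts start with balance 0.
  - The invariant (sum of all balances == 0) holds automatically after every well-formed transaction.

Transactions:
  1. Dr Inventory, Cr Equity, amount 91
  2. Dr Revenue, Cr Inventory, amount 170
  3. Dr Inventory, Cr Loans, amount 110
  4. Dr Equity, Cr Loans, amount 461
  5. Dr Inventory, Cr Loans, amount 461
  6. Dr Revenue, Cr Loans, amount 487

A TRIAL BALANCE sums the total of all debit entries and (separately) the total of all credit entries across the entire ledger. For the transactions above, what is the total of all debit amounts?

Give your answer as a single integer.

Txn 1: debit+=91
Txn 2: debit+=170
Txn 3: debit+=110
Txn 4: debit+=461
Txn 5: debit+=461
Txn 6: debit+=487
Total debits = 1780

Answer: 1780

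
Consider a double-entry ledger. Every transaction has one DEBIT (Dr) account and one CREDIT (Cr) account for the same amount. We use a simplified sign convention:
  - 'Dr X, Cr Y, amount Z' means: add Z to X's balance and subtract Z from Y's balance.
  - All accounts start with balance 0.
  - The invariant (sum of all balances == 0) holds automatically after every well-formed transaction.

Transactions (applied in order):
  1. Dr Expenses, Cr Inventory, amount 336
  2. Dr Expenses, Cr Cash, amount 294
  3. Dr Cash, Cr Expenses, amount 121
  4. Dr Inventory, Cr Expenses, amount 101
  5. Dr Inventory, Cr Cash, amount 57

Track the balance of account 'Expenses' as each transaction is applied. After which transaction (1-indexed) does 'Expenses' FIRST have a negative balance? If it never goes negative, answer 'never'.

After txn 1: Expenses=336
After txn 2: Expenses=630
After txn 3: Expenses=509
After txn 4: Expenses=408
After txn 5: Expenses=408

Answer: never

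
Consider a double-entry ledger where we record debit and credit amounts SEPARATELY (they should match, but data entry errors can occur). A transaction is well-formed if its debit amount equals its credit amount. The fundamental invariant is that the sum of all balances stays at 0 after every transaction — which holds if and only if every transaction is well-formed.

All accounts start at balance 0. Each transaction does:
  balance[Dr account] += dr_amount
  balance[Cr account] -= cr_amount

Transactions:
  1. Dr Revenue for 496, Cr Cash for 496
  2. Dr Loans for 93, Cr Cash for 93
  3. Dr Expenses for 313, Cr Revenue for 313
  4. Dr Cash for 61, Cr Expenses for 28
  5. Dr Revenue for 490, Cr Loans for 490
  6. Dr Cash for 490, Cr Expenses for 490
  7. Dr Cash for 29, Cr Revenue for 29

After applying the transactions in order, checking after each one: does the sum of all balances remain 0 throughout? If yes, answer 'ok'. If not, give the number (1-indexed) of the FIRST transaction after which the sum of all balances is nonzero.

After txn 1: dr=496 cr=496 sum_balances=0
After txn 2: dr=93 cr=93 sum_balances=0
After txn 3: dr=313 cr=313 sum_balances=0
After txn 4: dr=61 cr=28 sum_balances=33
After txn 5: dr=490 cr=490 sum_balances=33
After txn 6: dr=490 cr=490 sum_balances=33
After txn 7: dr=29 cr=29 sum_balances=33

Answer: 4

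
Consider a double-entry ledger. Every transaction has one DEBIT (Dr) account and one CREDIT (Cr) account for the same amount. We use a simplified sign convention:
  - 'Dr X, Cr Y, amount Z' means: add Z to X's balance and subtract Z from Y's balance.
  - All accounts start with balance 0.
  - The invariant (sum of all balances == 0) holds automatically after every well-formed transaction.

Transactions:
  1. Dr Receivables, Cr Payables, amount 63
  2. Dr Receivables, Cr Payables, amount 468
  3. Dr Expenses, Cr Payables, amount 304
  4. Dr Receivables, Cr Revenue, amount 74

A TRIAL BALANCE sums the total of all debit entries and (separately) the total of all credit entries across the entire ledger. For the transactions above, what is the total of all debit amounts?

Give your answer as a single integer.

Answer: 909

Derivation:
Txn 1: debit+=63
Txn 2: debit+=468
Txn 3: debit+=304
Txn 4: debit+=74
Total debits = 909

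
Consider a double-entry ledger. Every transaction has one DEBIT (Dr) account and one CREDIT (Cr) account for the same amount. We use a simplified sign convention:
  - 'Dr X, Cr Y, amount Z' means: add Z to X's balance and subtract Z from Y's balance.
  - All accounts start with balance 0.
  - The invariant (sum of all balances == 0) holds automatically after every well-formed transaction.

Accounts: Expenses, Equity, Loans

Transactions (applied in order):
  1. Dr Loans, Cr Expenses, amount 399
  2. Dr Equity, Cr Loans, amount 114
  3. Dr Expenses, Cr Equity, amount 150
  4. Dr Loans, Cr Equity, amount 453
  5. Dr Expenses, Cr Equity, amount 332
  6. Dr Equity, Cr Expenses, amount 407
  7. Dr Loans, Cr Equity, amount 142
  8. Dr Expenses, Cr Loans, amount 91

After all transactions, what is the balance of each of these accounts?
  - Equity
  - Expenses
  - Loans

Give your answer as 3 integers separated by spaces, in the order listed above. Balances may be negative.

Answer: -556 -233 789

Derivation:
After txn 1 (Dr Loans, Cr Expenses, amount 399): Expenses=-399 Loans=399
After txn 2 (Dr Equity, Cr Loans, amount 114): Equity=114 Expenses=-399 Loans=285
After txn 3 (Dr Expenses, Cr Equity, amount 150): Equity=-36 Expenses=-249 Loans=285
After txn 4 (Dr Loans, Cr Equity, amount 453): Equity=-489 Expenses=-249 Loans=738
After txn 5 (Dr Expenses, Cr Equity, amount 332): Equity=-821 Expenses=83 Loans=738
After txn 6 (Dr Equity, Cr Expenses, amount 407): Equity=-414 Expenses=-324 Loans=738
After txn 7 (Dr Loans, Cr Equity, amount 142): Equity=-556 Expenses=-324 Loans=880
After txn 8 (Dr Expenses, Cr Loans, amount 91): Equity=-556 Expenses=-233 Loans=789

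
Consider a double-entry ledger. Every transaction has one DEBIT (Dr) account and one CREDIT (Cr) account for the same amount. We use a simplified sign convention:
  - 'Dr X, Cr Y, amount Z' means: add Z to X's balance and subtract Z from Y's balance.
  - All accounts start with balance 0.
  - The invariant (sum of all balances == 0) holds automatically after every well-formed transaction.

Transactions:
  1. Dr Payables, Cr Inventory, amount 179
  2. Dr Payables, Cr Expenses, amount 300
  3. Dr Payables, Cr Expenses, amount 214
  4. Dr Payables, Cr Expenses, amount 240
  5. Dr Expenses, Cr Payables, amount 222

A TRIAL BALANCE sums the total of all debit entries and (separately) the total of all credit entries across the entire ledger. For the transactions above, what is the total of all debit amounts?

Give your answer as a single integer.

Answer: 1155

Derivation:
Txn 1: debit+=179
Txn 2: debit+=300
Txn 3: debit+=214
Txn 4: debit+=240
Txn 5: debit+=222
Total debits = 1155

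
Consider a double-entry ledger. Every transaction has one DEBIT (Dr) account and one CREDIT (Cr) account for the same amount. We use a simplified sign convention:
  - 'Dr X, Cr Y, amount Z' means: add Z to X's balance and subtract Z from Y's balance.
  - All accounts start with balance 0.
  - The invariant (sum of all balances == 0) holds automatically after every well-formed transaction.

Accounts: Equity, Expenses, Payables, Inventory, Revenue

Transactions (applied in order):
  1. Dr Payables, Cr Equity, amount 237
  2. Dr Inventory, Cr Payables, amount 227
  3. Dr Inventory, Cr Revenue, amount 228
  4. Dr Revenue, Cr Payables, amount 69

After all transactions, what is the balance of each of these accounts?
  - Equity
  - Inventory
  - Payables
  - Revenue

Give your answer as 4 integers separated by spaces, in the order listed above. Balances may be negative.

After txn 1 (Dr Payables, Cr Equity, amount 237): Equity=-237 Payables=237
After txn 2 (Dr Inventory, Cr Payables, amount 227): Equity=-237 Inventory=227 Payables=10
After txn 3 (Dr Inventory, Cr Revenue, amount 228): Equity=-237 Inventory=455 Payables=10 Revenue=-228
After txn 4 (Dr Revenue, Cr Payables, amount 69): Equity=-237 Inventory=455 Payables=-59 Revenue=-159

Answer: -237 455 -59 -159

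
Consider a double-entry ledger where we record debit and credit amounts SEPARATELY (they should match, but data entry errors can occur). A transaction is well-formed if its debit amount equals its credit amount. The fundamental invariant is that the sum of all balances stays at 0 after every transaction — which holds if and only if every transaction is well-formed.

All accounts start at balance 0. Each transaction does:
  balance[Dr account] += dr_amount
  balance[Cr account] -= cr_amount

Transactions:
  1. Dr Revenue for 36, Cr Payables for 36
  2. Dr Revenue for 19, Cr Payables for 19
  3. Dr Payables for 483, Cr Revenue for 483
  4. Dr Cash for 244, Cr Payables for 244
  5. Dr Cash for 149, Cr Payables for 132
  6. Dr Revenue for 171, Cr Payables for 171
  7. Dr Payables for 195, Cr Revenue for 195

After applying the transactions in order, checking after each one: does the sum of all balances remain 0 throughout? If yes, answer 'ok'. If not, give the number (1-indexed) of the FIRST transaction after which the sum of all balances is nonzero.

After txn 1: dr=36 cr=36 sum_balances=0
After txn 2: dr=19 cr=19 sum_balances=0
After txn 3: dr=483 cr=483 sum_balances=0
After txn 4: dr=244 cr=244 sum_balances=0
After txn 5: dr=149 cr=132 sum_balances=17
After txn 6: dr=171 cr=171 sum_balances=17
After txn 7: dr=195 cr=195 sum_balances=17

Answer: 5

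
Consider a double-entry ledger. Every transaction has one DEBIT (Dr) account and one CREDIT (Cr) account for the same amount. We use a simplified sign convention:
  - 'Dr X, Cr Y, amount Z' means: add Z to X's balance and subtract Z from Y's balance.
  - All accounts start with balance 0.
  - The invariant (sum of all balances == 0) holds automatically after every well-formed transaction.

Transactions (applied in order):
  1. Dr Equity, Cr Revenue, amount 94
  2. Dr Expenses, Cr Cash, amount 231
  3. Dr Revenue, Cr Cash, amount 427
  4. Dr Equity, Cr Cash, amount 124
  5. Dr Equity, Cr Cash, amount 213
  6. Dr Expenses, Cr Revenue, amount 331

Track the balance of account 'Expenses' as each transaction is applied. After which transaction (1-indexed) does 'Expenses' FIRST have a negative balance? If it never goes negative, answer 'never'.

Answer: never

Derivation:
After txn 1: Expenses=0
After txn 2: Expenses=231
After txn 3: Expenses=231
After txn 4: Expenses=231
After txn 5: Expenses=231
After txn 6: Expenses=562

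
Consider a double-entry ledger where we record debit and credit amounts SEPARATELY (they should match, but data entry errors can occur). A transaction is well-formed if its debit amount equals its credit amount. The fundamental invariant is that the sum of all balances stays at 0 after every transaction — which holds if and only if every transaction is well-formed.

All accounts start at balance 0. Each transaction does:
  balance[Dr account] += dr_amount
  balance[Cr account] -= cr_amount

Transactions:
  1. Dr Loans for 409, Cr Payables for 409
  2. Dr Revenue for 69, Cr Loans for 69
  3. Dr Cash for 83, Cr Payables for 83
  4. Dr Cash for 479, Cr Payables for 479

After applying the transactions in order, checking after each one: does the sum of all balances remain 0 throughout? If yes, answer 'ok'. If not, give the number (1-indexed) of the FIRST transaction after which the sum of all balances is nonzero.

After txn 1: dr=409 cr=409 sum_balances=0
After txn 2: dr=69 cr=69 sum_balances=0
After txn 3: dr=83 cr=83 sum_balances=0
After txn 4: dr=479 cr=479 sum_balances=0

Answer: ok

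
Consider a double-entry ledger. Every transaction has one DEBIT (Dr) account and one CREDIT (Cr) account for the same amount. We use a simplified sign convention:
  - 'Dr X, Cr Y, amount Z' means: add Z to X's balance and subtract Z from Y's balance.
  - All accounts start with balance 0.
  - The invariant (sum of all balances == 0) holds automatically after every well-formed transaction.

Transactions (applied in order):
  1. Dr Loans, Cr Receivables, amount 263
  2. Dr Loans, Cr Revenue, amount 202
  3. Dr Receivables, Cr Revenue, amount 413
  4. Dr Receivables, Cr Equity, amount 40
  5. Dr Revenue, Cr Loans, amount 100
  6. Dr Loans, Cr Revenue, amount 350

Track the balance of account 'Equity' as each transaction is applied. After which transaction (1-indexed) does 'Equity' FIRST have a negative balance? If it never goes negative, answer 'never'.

After txn 1: Equity=0
After txn 2: Equity=0
After txn 3: Equity=0
After txn 4: Equity=-40

Answer: 4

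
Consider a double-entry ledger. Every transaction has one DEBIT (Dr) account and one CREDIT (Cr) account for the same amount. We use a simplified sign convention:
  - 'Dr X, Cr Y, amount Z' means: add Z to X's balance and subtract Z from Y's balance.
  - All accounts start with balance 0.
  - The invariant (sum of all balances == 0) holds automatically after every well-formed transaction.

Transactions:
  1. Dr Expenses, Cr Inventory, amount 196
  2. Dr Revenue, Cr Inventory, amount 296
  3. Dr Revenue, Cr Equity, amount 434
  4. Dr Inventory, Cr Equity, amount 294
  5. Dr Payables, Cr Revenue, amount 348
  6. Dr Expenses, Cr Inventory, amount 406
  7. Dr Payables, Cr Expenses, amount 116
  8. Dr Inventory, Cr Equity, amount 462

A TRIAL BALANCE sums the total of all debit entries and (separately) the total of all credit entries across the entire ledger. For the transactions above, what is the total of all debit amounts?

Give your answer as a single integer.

Txn 1: debit+=196
Txn 2: debit+=296
Txn 3: debit+=434
Txn 4: debit+=294
Txn 5: debit+=348
Txn 6: debit+=406
Txn 7: debit+=116
Txn 8: debit+=462
Total debits = 2552

Answer: 2552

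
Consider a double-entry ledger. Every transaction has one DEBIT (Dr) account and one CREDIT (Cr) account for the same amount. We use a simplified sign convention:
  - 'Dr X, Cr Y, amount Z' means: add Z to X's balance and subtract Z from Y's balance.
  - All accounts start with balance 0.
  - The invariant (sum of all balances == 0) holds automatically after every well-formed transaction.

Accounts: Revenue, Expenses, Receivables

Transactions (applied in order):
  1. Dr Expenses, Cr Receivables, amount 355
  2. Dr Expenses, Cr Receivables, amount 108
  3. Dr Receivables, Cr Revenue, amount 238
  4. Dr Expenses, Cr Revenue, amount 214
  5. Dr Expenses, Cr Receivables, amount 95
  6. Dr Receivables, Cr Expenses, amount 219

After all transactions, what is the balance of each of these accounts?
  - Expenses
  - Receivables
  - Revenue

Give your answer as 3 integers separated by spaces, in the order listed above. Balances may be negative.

Answer: 553 -101 -452

Derivation:
After txn 1 (Dr Expenses, Cr Receivables, amount 355): Expenses=355 Receivables=-355
After txn 2 (Dr Expenses, Cr Receivables, amount 108): Expenses=463 Receivables=-463
After txn 3 (Dr Receivables, Cr Revenue, amount 238): Expenses=463 Receivables=-225 Revenue=-238
After txn 4 (Dr Expenses, Cr Revenue, amount 214): Expenses=677 Receivables=-225 Revenue=-452
After txn 5 (Dr Expenses, Cr Receivables, amount 95): Expenses=772 Receivables=-320 Revenue=-452
After txn 6 (Dr Receivables, Cr Expenses, amount 219): Expenses=553 Receivables=-101 Revenue=-452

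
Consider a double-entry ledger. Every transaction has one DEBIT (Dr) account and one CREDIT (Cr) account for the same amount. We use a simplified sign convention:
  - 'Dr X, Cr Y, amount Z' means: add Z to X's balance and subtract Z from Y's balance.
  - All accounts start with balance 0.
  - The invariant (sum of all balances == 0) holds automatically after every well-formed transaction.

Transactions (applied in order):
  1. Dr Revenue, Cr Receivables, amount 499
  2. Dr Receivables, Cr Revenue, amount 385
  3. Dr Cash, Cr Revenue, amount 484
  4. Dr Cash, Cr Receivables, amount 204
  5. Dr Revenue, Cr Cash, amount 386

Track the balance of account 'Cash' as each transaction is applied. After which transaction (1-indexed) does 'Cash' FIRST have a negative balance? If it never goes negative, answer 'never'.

Answer: never

Derivation:
After txn 1: Cash=0
After txn 2: Cash=0
After txn 3: Cash=484
After txn 4: Cash=688
After txn 5: Cash=302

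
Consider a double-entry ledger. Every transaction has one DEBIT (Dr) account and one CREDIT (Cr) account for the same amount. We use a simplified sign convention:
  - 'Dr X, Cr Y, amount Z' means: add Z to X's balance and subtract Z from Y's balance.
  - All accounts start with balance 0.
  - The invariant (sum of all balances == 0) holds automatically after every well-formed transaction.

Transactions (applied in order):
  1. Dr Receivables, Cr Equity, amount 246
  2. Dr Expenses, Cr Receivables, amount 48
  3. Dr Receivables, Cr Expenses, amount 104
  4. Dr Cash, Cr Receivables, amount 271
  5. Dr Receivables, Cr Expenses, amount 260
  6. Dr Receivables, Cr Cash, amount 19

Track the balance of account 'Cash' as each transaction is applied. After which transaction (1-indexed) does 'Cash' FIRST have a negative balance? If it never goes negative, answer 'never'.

After txn 1: Cash=0
After txn 2: Cash=0
After txn 3: Cash=0
After txn 4: Cash=271
After txn 5: Cash=271
After txn 6: Cash=252

Answer: never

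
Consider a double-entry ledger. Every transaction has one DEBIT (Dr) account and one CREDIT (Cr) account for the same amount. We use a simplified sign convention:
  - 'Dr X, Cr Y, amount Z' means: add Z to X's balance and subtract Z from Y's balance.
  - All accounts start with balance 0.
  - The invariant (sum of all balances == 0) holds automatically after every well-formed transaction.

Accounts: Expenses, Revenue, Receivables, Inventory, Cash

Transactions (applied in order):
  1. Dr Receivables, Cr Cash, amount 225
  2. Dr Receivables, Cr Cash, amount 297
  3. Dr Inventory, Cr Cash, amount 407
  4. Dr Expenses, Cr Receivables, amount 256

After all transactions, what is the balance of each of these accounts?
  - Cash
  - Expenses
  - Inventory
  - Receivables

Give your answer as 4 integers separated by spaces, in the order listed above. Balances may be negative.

After txn 1 (Dr Receivables, Cr Cash, amount 225): Cash=-225 Receivables=225
After txn 2 (Dr Receivables, Cr Cash, amount 297): Cash=-522 Receivables=522
After txn 3 (Dr Inventory, Cr Cash, amount 407): Cash=-929 Inventory=407 Receivables=522
After txn 4 (Dr Expenses, Cr Receivables, amount 256): Cash=-929 Expenses=256 Inventory=407 Receivables=266

Answer: -929 256 407 266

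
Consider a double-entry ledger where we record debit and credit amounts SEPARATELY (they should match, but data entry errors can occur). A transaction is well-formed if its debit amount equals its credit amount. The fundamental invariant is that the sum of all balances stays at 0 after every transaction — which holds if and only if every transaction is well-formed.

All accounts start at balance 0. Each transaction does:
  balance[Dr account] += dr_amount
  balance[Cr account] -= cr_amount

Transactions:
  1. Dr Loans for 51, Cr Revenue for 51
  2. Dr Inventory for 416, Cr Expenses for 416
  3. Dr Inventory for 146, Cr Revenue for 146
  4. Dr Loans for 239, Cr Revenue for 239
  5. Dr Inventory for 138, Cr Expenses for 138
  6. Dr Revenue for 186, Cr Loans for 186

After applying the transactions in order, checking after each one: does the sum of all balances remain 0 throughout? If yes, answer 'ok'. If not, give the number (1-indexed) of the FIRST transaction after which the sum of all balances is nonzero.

After txn 1: dr=51 cr=51 sum_balances=0
After txn 2: dr=416 cr=416 sum_balances=0
After txn 3: dr=146 cr=146 sum_balances=0
After txn 4: dr=239 cr=239 sum_balances=0
After txn 5: dr=138 cr=138 sum_balances=0
After txn 6: dr=186 cr=186 sum_balances=0

Answer: ok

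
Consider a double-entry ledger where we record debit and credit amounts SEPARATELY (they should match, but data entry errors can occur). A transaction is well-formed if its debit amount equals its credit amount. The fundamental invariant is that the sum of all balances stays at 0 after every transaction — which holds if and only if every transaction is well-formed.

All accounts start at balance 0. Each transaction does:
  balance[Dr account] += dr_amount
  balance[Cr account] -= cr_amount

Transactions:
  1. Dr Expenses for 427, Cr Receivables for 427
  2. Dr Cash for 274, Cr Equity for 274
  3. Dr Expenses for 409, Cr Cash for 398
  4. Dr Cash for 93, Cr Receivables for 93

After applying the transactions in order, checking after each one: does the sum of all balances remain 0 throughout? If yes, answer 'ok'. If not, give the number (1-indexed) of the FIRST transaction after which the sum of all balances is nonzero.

Answer: 3

Derivation:
After txn 1: dr=427 cr=427 sum_balances=0
After txn 2: dr=274 cr=274 sum_balances=0
After txn 3: dr=409 cr=398 sum_balances=11
After txn 4: dr=93 cr=93 sum_balances=11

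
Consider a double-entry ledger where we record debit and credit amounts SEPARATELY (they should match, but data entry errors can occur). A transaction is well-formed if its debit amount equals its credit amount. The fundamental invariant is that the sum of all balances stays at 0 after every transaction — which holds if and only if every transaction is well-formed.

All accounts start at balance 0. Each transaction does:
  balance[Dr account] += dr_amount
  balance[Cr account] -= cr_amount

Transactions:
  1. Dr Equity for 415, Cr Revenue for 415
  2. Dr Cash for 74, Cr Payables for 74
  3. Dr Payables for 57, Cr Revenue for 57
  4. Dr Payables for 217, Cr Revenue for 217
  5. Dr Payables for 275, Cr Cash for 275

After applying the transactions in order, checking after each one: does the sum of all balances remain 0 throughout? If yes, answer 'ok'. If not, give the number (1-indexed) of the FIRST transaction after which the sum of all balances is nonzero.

Answer: ok

Derivation:
After txn 1: dr=415 cr=415 sum_balances=0
After txn 2: dr=74 cr=74 sum_balances=0
After txn 3: dr=57 cr=57 sum_balances=0
After txn 4: dr=217 cr=217 sum_balances=0
After txn 5: dr=275 cr=275 sum_balances=0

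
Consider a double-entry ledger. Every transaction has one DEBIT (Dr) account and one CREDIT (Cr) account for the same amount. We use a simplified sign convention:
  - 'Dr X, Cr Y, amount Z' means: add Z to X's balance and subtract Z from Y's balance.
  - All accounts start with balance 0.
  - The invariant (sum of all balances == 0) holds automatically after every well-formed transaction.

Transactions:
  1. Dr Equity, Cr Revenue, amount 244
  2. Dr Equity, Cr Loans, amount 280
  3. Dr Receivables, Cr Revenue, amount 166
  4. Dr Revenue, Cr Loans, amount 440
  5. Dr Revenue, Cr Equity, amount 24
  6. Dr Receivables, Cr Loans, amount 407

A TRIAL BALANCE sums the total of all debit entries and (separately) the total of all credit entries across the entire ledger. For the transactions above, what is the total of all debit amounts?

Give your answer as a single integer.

Txn 1: debit+=244
Txn 2: debit+=280
Txn 3: debit+=166
Txn 4: debit+=440
Txn 5: debit+=24
Txn 6: debit+=407
Total debits = 1561

Answer: 1561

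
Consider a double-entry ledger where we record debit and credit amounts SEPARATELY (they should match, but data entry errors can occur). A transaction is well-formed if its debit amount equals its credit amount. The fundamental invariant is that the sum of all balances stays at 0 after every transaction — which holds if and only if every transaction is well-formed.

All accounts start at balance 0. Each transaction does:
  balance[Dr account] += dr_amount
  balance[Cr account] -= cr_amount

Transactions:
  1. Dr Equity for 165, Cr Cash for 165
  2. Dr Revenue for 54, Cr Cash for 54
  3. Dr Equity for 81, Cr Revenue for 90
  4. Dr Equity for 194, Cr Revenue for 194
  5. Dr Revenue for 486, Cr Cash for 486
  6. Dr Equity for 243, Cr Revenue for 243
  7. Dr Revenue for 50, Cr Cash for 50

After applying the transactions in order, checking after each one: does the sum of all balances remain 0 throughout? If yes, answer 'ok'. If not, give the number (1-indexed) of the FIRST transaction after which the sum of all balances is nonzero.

After txn 1: dr=165 cr=165 sum_balances=0
After txn 2: dr=54 cr=54 sum_balances=0
After txn 3: dr=81 cr=90 sum_balances=-9
After txn 4: dr=194 cr=194 sum_balances=-9
After txn 5: dr=486 cr=486 sum_balances=-9
After txn 6: dr=243 cr=243 sum_balances=-9
After txn 7: dr=50 cr=50 sum_balances=-9

Answer: 3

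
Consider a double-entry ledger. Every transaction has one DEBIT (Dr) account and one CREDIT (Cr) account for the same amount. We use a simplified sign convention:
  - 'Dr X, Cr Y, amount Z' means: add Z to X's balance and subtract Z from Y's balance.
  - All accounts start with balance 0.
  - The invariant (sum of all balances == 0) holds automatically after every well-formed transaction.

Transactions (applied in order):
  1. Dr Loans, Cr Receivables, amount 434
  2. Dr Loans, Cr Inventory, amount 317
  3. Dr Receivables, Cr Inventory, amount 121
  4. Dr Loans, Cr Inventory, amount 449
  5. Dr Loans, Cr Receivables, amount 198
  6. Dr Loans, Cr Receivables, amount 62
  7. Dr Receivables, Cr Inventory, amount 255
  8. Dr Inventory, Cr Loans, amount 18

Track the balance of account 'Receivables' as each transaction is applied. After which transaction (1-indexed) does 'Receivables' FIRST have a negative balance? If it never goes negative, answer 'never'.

Answer: 1

Derivation:
After txn 1: Receivables=-434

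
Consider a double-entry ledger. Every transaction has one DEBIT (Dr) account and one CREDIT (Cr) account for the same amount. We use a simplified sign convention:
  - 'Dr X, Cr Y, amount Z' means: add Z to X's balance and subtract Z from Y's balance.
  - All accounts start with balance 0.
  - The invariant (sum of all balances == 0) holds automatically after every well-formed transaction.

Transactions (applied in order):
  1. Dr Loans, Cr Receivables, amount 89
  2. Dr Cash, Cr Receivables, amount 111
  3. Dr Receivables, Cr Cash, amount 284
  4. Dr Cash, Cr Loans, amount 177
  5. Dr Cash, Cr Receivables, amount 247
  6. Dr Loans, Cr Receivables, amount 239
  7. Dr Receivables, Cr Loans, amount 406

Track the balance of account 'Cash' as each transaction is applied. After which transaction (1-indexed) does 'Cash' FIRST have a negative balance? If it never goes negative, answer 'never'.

Answer: 3

Derivation:
After txn 1: Cash=0
After txn 2: Cash=111
After txn 3: Cash=-173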